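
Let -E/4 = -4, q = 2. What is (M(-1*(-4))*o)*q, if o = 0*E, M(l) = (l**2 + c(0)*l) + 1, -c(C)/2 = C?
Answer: 0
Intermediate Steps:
c(C) = -2*C
E = 16 (E = -4*(-4) = 16)
M(l) = 1 + l**2 (M(l) = (l**2 + (-2*0)*l) + 1 = (l**2 + 0*l) + 1 = (l**2 + 0) + 1 = l**2 + 1 = 1 + l**2)
o = 0 (o = 0*16 = 0)
(M(-1*(-4))*o)*q = ((1 + (-1*(-4))**2)*0)*2 = ((1 + 4**2)*0)*2 = ((1 + 16)*0)*2 = (17*0)*2 = 0*2 = 0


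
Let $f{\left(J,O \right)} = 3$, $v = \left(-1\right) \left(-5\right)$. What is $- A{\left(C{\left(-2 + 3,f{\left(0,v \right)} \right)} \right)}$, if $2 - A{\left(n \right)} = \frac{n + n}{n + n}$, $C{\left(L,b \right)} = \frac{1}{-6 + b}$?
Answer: $-1$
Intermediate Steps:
$v = 5$
$A{\left(n \right)} = 1$ ($A{\left(n \right)} = 2 - \frac{n + n}{n + n} = 2 - \frac{2 n}{2 n} = 2 - 2 n \frac{1}{2 n} = 2 - 1 = 1$)
$- A{\left(C{\left(-2 + 3,f{\left(0,v \right)} \right)} \right)} = \left(-1\right) 1 = -1$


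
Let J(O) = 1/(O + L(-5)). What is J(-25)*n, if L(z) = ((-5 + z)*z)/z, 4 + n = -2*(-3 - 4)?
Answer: -2/7 ≈ -0.28571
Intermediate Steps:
n = 10 (n = -4 - 2*(-3 - 4) = -4 - 2*(-7) = -4 + 14 = 10)
L(z) = -5 + z (L(z) = (z*(-5 + z))/z = -5 + z)
J(O) = 1/(-10 + O) (J(O) = 1/(O + (-5 - 5)) = 1/(O - 10) = 1/(-10 + O))
J(-25)*n = 10/(-10 - 25) = 10/(-35) = -1/35*10 = -2/7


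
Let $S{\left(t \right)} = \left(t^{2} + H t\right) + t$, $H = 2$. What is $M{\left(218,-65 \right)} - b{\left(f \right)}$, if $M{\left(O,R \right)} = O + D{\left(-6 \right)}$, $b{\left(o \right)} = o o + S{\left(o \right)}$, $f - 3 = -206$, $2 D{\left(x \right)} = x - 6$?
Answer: $-81597$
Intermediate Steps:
$D{\left(x \right)} = -3 + \frac{x}{2}$ ($D{\left(x \right)} = \frac{x - 6}{2} = \frac{-6 + x}{2} = -3 + \frac{x}{2}$)
$S{\left(t \right)} = t^{2} + 3 t$ ($S{\left(t \right)} = \left(t^{2} + 2 t\right) + t = t^{2} + 3 t$)
$f = -203$ ($f = 3 - 206 = -203$)
$b{\left(o \right)} = o^{2} + o \left(3 + o\right)$ ($b{\left(o \right)} = o o + o \left(3 + o\right) = o^{2} + o \left(3 + o\right)$)
$M{\left(O,R \right)} = -6 + O$ ($M{\left(O,R \right)} = O + \left(-3 + \frac{1}{2} \left(-6\right)\right) = O - 6 = -6 + O$)
$M{\left(218,-65 \right)} - b{\left(f \right)} = \left(-6 + 218\right) - - 203 \left(3 + 2 \left(-203\right)\right) = 212 - - 203 \left(3 - 406\right) = 212 - \left(-203\right) \left(-403\right) = 212 - 81809 = -81597$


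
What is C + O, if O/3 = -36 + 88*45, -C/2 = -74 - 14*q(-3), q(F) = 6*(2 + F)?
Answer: 11752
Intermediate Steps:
q(F) = 12 + 6*F
C = -20 (C = -2*(-74 - 14*(12 + 6*(-3))) = -2*(-74 - 14*(12 - 18)) = -2*(-74 - 14*(-6)) = -2*(-74 + 84) = -2*10 = -20)
O = 11772 (O = 3*(-36 + 88*45) = 3*(-36 + 3960) = 3*3924 = 11772)
C + O = -20 + 11772 = 11752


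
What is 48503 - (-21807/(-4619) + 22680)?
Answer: 119254630/4619 ≈ 25818.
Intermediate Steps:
48503 - (-21807/(-4619) + 22680) = 48503 - (-21807*(-1/4619) + 22680) = 48503 - (21807/4619 + 22680) = 48503 - 1*104780727/4619 = 48503 - 104780727/4619 = 119254630/4619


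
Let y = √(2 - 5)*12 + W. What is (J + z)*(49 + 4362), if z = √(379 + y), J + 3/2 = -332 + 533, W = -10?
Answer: 1759989/2 + 4411*√(369 + 12*I*√3) ≈ 9.6476e+5 + 2385.4*I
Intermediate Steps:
J = 399/2 (J = -3/2 + (-332 + 533) = -3/2 + 201 = 399/2 ≈ 199.50)
y = -10 + 12*I*√3 (y = √(2 - 5)*12 - 10 = √(-3)*12 - 10 = (I*√3)*12 - 10 = 12*I*√3 - 10 = -10 + 12*I*√3 ≈ -10.0 + 20.785*I)
z = √(369 + 12*I*√3) (z = √(379 + (-10 + 12*I*√3)) = √(369 + 12*I*√3) ≈ 19.217 + 0.54079*I)
(J + z)*(49 + 4362) = (399/2 + √(369 + 12*I*√3))*(49 + 4362) = (399/2 + √(369 + 12*I*√3))*4411 = 1759989/2 + 4411*√(369 + 12*I*√3)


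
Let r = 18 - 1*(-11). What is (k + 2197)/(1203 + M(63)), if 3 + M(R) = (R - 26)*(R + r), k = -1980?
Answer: 217/4604 ≈ 0.047133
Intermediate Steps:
r = 29 (r = 18 + 11 = 29)
M(R) = -3 + (-26 + R)*(29 + R) (M(R) = -3 + (R - 26)*(R + 29) = -3 + (-26 + R)*(29 + R))
(k + 2197)/(1203 + M(63)) = (-1980 + 2197)/(1203 + (-757 + 63² + 3*63)) = 217/(1203 + (-757 + 3969 + 189)) = 217/(1203 + 3401) = 217/4604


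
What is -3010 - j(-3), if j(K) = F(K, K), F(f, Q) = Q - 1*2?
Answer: -3005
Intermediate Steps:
F(f, Q) = -2 + Q (F(f, Q) = Q - 2 = -2 + Q)
j(K) = -2 + K
-3010 - j(-3) = -3010 - (-2 - 3) = -3010 - 1*(-5) = -3010 + 5 = -3005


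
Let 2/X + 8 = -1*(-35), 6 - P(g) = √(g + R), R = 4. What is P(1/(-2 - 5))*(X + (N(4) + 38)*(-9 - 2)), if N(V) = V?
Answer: -24944/9 + 12472*√21/63 ≈ -1864.4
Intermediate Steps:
P(g) = 6 - √(4 + g) (P(g) = 6 - √(g + 4) = 6 - √(4 + g))
X = 2/27 (X = 2/(-8 - 1*(-35)) = 2/(-8 + 35) = 2/27 ≈ 0.074074)
P(1/(-2 - 5))*(X + (N(4) + 38)*(-9 - 2)) = (6 - √(4 + 1/(-2 - 5)))*(2/27 + (4 + 38)*(-9 - 2)) = (6 - √(4 + 1/(-7)))*(2/27 + 42*(-11)) = (6 - √(4 - ⅐))*(2/27 - 462) = (6 - √(27/7))*(-12472/27) = (6 - 3*√21/7)*(-12472/27) = -24944/9 + 12472*√21/63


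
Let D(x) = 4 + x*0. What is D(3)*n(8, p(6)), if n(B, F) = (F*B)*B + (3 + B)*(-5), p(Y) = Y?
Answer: 1316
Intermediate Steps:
D(x) = 4 (D(x) = 4 + 0 = 4)
n(B, F) = -15 - 5*B + F*B² (n(B, F) = (B*F)*B + (-15 - 5*B) = F*B² + (-15 - 5*B) = -15 - 5*B + F*B²)
D(3)*n(8, p(6)) = 4*(-15 - 5*8 + 6*8²) = 4*(-15 - 40 + 6*64) = 4*(-15 - 40 + 384) = 4*329 = 1316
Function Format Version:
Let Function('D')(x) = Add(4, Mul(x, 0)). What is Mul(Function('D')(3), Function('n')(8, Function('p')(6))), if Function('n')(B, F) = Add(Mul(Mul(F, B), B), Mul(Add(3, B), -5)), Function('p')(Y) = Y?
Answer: 1316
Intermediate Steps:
Function('D')(x) = 4 (Function('D')(x) = Add(4, 0) = 4)
Function('n')(B, F) = Add(-15, Mul(-5, B), Mul(F, Pow(B, 2))) (Function('n')(B, F) = Add(Mul(Mul(B, F), B), Add(-15, Mul(-5, B))) = Add(Mul(F, Pow(B, 2)), Add(-15, Mul(-5, B))) = Add(-15, Mul(-5, B), Mul(F, Pow(B, 2))))
Mul(Function('D')(3), Function('n')(8, Function('p')(6))) = Mul(4, Add(-15, Mul(-5, 8), Mul(6, Pow(8, 2)))) = Mul(4, Add(-15, -40, Mul(6, 64))) = Mul(4, Add(-15, -40, 384)) = Mul(4, 329) = 1316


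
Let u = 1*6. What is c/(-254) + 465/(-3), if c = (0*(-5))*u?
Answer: -155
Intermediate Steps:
u = 6
c = 0 (c = (0*(-5))*6 = 0*6 = 0)
c/(-254) + 465/(-3) = 0/(-254) + 465/(-3) = 0*(-1/254) + 465*(-1/3) = 0 - 155 = -155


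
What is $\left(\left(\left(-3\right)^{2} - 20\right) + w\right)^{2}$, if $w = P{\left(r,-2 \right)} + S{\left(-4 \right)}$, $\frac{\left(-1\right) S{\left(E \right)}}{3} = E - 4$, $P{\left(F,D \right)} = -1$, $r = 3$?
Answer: $144$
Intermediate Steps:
$S{\left(E \right)} = 12 - 3 E$ ($S{\left(E \right)} = - 3 \left(E - 4\right) = - 3 \left(-4 + E\right) = 12 - 3 E$)
$w = 23$ ($w = -1 + \left(12 - -12\right) = -1 + \left(12 + 12\right) = -1 + 24 = 23$)
$\left(\left(\left(-3\right)^{2} - 20\right) + w\right)^{2} = \left(\left(\left(-3\right)^{2} - 20\right) + 23\right)^{2} = \left(\left(9 - 20\right) + 23\right)^{2} = \left(-11 + 23\right)^{2} = 12^{2} = 144$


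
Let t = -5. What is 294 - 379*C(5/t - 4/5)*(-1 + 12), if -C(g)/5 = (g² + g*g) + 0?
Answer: 676848/5 ≈ 1.3537e+5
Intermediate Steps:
C(g) = -10*g² (C(g) = -5*((g² + g*g) + 0) = -5*((g² + g²) + 0) = -5*(2*g² + 0) = -10*g²)
294 - 379*C(5/t - 4/5)*(-1 + 12) = 294 - 379*(-10*(5/(-5) - 4/5)²)*(-1 + 12) = 294 - 379*(-10*(5*(-⅕) - 4*⅕)²)*11 = 294 - 379*(-10*(-1 - ⅘)²)*11 = 294 - 379*(-10*(-9/5)²)*11 = 294 - 379*(-10*81/25)*11 = 294 - (-61398)*11/5 = 294 - 379*(-1782/5) = 294 + 675378/5 = 676848/5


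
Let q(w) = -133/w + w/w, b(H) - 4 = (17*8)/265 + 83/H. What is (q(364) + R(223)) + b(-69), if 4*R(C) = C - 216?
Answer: 1353712/237705 ≈ 5.6949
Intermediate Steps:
R(C) = -54 + C/4 (R(C) = (C - 216)/4 = (-216 + C)/4 = -54 + C/4)
b(H) = 1196/265 + 83/H (b(H) = 4 + ((17*8)/265 + 83/H) = 4 + (136*(1/265) + 83/H) = 4 + (136/265 + 83/H) = 1196/265 + 83/H)
q(w) = 1 - 133/w (q(w) = -133/w + 1 = 1 - 133/w)
(q(364) + R(223)) + b(-69) = ((-133 + 364)/364 + (-54 + (1/4)*223)) + (1196/265 + 83/(-69)) = ((1/364)*231 + (-54 + 223/4)) + (1196/265 + 83*(-1/69)) = (33/52 + 7/4) + (1196/265 - 83/69) = 31/13 + 60529/18285 = 1353712/237705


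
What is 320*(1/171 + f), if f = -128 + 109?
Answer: -1039360/171 ≈ -6078.1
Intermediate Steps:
f = -19
320*(1/171 + f) = 320*(1/171 - 19) = 320*(-3248/171) = -1039360/171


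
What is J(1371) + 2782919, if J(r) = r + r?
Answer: 2785661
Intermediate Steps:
J(r) = 2*r
J(1371) + 2782919 = 2*1371 + 2782919 = 2742 + 2782919 = 2785661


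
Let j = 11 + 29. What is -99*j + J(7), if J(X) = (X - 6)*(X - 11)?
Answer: -3964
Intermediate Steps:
J(X) = (-11 + X)*(-6 + X) (J(X) = (-6 + X)*(-11 + X) = (-11 + X)*(-6 + X))
j = 40
-99*j + J(7) = -99*40 + (66 + 7**2 - 17*7) = -3960 + (66 + 49 - 119) = -3960 - 4 = -3964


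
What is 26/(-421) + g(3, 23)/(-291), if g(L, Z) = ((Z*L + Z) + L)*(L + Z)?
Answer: -1047436/122511 ≈ -8.5497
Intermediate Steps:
g(L, Z) = (L + Z)*(L + Z + L*Z) (g(L, Z) = ((L*Z + Z) + L)*(L + Z) = ((Z + L*Z) + L)*(L + Z) = (L + Z + L*Z)*(L + Z) = (L + Z)*(L + Z + L*Z))
26/(-421) + g(3, 23)/(-291) = 26/(-421) + (3² + 23² + 3*23² + 23*3² + 2*3*23)/(-291) = 26*(-1/421) + (9 + 529 + 3*529 + 23*9 + 138)*(-1/291) = -26/421 + (9 + 529 + 1587 + 207 + 138)*(-1/291) = -26/421 + 2470*(-1/291) = -26/421 - 2470/291 = -1047436/122511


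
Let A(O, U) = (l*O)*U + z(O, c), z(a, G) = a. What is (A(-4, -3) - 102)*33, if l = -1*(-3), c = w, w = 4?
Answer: -2310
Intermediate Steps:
c = 4
l = 3
A(O, U) = O + 3*O*U (A(O, U) = (3*O)*U + O = 3*O*U + O = O + 3*O*U)
(A(-4, -3) - 102)*33 = (-4*(1 + 3*(-3)) - 102)*33 = (-4*(1 - 9) - 102)*33 = (-4*(-8) - 102)*33 = (32 - 102)*33 = -70*33 = -2310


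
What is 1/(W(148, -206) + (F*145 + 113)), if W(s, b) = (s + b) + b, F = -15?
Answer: -1/2326 ≈ -0.00042992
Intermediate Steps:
W(s, b) = s + 2*b (W(s, b) = (b + s) + b = s + 2*b)
1/(W(148, -206) + (F*145 + 113)) = 1/((148 + 2*(-206)) + (-15*145 + 113)) = 1/((148 - 412) + (-2175 + 113)) = 1/(-264 - 2062) = 1/(-2326) = -1/2326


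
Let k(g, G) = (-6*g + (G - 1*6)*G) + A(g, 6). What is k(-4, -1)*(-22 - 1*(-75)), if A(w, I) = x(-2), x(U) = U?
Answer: 1537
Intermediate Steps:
A(w, I) = -2
k(g, G) = -2 - 6*g + G*(-6 + G) (k(g, G) = (-6*g + (G - 1*6)*G) - 2 = (-6*g + (G - 6)*G) - 2 = (-6*g + (-6 + G)*G) - 2 = (-6*g + G*(-6 + G)) - 2 = -2 - 6*g + G*(-6 + G))
k(-4, -1)*(-22 - 1*(-75)) = (-2 + (-1)² - 6*(-1) - 6*(-4))*(-22 - 1*(-75)) = (-2 + 1 + 6 + 24)*(-22 + 75) = 29*53 = 1537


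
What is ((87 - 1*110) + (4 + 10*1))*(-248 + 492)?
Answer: -2196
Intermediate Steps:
((87 - 1*110) + (4 + 10*1))*(-248 + 492) = ((87 - 110) + (4 + 10))*244 = (-23 + 14)*244 = -9*244 = -2196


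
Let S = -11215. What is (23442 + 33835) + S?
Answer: 46062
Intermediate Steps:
(23442 + 33835) + S = (23442 + 33835) - 11215 = 57277 - 11215 = 46062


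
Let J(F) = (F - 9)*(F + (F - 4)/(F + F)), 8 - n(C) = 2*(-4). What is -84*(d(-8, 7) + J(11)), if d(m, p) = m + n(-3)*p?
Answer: -117012/11 ≈ -10637.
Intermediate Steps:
n(C) = 16 (n(C) = 8 - 2*(-4) = 8 - 1*(-8) = 8 + 8 = 16)
d(m, p) = m + 16*p
J(F) = (-9 + F)*(F + (-4 + F)/(2*F)) (J(F) = (-9 + F)*(F + (-4 + F)/((2*F))) = (-9 + F)*(F + (-4 + F)*(1/(2*F))) = (-9 + F)*(F + (-4 + F)/(2*F)))
-84*(d(-8, 7) + J(11)) = -84*((-8 + 16*7) + (-13/2 + 11² + 18/11 - 17/2*11)) = -84*((-8 + 112) + (-13/2 + 121 + 18*(1/11) - 187/2)) = -84*(104 + (-13/2 + 121 + 18/11 - 187/2)) = -84*(104 + 249/11) = -84*1393/11 = -117012/11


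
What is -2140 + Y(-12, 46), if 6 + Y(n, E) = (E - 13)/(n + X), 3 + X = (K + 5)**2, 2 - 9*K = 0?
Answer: -2130451/994 ≈ -2143.3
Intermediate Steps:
K = 2/9 (K = 2/9 - 1/9*0 = 2/9 + 0 = 2/9 ≈ 0.22222)
X = 1966/81 (X = -3 + (2/9 + 5)**2 = -3 + (47/9)**2 = -3 + 2209/81 = 1966/81 ≈ 24.272)
Y(n, E) = -6 + (-13 + E)/(1966/81 + n) (Y(n, E) = -6 + (E - 13)/(n + 1966/81) = -6 + (-13 + E)/(1966/81 + n))
-2140 + Y(-12, 46) = -2140 + 3*(-4283 - 162*(-12) + 27*46)/(1966 + 81*(-12)) = -2140 + 3*(-4283 + 1944 + 1242)/(1966 - 972) = -2140 + 3*(-1097)/994 = -2140 + 3*(1/994)*(-1097) = -2140 - 3291/994 = -2130451/994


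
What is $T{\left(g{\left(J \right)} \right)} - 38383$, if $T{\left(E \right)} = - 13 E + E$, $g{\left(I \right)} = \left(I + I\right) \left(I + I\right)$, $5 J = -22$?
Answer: $- \frac{982807}{25} \approx -39312.0$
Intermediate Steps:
$J = - \frac{22}{5}$ ($J = \frac{1}{5} \left(-22\right) = - \frac{22}{5} \approx -4.4$)
$g{\left(I \right)} = 4 I^{2}$ ($g{\left(I \right)} = 2 I 2 I = 4 I^{2}$)
$T{\left(E \right)} = - 12 E$
$T{\left(g{\left(J \right)} \right)} - 38383 = - 12 \cdot 4 \left(- \frac{22}{5}\right)^{2} - 38383 = - 12 \cdot 4 \cdot \frac{484}{25} - 38383 = \left(-12\right) \frac{1936}{25} - 38383 = - \frac{23232}{25} - 38383 = - \frac{982807}{25}$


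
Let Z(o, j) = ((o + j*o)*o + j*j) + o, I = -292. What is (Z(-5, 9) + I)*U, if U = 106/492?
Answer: 901/123 ≈ 7.3252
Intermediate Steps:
Z(o, j) = o + j² + o*(o + j*o) (Z(o, j) = (o*(o + j*o) + j²) + o = (j² + o*(o + j*o)) + o = o + j² + o*(o + j*o))
U = 53/246 (U = 106*(1/492) = 53/246 ≈ 0.21545)
(Z(-5, 9) + I)*U = ((-5 + 9² + (-5)² + 9*(-5)²) - 292)*(53/246) = ((-5 + 81 + 25 + 9*25) - 292)*(53/246) = ((-5 + 81 + 25 + 225) - 292)*(53/246) = (326 - 292)*(53/246) = 34*(53/246) = 901/123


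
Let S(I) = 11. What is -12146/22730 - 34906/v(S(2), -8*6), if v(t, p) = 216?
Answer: -199009229/1227420 ≈ -162.14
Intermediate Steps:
-12146/22730 - 34906/v(S(2), -8*6) = -12146/22730 - 34906/216 = -12146*1/22730 - 34906*1/216 = -6073/11365 - 17453/108 = -199009229/1227420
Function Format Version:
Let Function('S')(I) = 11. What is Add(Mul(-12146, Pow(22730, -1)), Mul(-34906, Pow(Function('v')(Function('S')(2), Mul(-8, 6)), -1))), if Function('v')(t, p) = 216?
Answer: Rational(-199009229, 1227420) ≈ -162.14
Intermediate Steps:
Add(Mul(-12146, Pow(22730, -1)), Mul(-34906, Pow(Function('v')(Function('S')(2), Mul(-8, 6)), -1))) = Add(Mul(-12146, Pow(22730, -1)), Mul(-34906, Pow(216, -1))) = Add(Mul(-12146, Rational(1, 22730)), Mul(-34906, Rational(1, 216))) = Add(Rational(-6073, 11365), Rational(-17453, 108)) = Rational(-199009229, 1227420)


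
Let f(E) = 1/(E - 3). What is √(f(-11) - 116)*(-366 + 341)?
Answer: -125*I*√910/14 ≈ -269.34*I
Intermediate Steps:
f(E) = 1/(-3 + E)
√(f(-11) - 116)*(-366 + 341) = √(1/(-3 - 11) - 116)*(-366 + 341) = √(1/(-14) - 116)*(-25) = √(-1/14 - 116)*(-25) = √(-1625/14)*(-25) = (5*I*√910/14)*(-25) = -125*I*√910/14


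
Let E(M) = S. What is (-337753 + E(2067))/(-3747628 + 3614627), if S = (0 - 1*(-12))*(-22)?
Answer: 338017/133001 ≈ 2.5415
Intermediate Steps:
S = -264 (S = (0 + 12)*(-22) = 12*(-22) = -264)
E(M) = -264
(-337753 + E(2067))/(-3747628 + 3614627) = (-337753 - 264)/(-3747628 + 3614627) = -338017/(-133001) = -338017*(-1/133001) = 338017/133001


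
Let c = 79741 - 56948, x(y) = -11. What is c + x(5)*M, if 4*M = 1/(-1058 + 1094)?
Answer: 3282181/144 ≈ 22793.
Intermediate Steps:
M = 1/144 (M = 1/(4*(-1058 + 1094)) = (1/4)/36 = (1/4)*(1/36) = 1/144 ≈ 0.0069444)
c = 22793
c + x(5)*M = 22793 - 11*1/144 = 22793 - 11/144 = 3282181/144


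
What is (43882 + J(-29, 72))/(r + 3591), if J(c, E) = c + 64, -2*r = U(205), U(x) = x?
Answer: 87834/6977 ≈ 12.589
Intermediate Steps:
r = -205/2 (r = -½*205 = -205/2 ≈ -102.50)
J(c, E) = 64 + c
(43882 + J(-29, 72))/(r + 3591) = (43882 + (64 - 29))/(-205/2 + 3591) = (43882 + 35)/(6977/2) = 43917*(2/6977) = 87834/6977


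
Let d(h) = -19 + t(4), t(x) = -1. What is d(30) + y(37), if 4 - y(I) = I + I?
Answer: -90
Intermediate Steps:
y(I) = 4 - 2*I (y(I) = 4 - (I + I) = 4 - 2*I)
d(h) = -20 (d(h) = -19 - 1 = -20)
d(30) + y(37) = -20 + (4 - 2*37) = -20 + (4 - 74) = -20 - 70 = -90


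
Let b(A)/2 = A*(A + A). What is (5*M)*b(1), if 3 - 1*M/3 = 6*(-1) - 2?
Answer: 660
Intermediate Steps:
b(A) = 4*A**2 (b(A) = 2*(A*(A + A)) = 2*(A*(2*A)) = 2*(2*A**2) = 4*A**2)
M = 33 (M = 9 - 3*(6*(-1) - 2) = 9 - 3*(-6 - 2) = 9 - 3*(-8) = 9 + 24 = 33)
(5*M)*b(1) = (5*33)*(4*1**2) = 165*(4*1) = 165*4 = 660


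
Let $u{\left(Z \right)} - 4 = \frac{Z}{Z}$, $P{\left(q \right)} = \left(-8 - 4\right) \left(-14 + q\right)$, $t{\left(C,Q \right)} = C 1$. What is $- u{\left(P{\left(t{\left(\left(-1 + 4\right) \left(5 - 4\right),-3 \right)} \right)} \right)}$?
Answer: $-5$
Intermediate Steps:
$t{\left(C,Q \right)} = C$
$P{\left(q \right)} = 168 - 12 q$ ($P{\left(q \right)} = - 12 \left(-14 + q\right) = 168 - 12 q$)
$u{\left(Z \right)} = 5$ ($u{\left(Z \right)} = 4 + \frac{Z}{Z} = 4 + 1 = 5$)
$- u{\left(P{\left(t{\left(\left(-1 + 4\right) \left(5 - 4\right),-3 \right)} \right)} \right)} = \left(-1\right) 5 = -5$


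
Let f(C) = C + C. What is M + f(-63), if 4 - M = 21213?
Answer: -21335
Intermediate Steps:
M = -21209 (M = 4 - 1*21213 = 4 - 21213 = -21209)
f(C) = 2*C
M + f(-63) = -21209 + 2*(-63) = -21209 - 126 = -21335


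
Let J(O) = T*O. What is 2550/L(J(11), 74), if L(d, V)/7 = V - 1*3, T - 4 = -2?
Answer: 2550/497 ≈ 5.1308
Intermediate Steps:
T = 2 (T = 4 - 2 = 2)
J(O) = 2*O
L(d, V) = -21 + 7*V (L(d, V) = 7*(V - 1*3) = 7*(V - 3) = 7*(-3 + V) = -21 + 7*V)
2550/L(J(11), 74) = 2550/(-21 + 7*74) = 2550/(-21 + 518) = 2550/497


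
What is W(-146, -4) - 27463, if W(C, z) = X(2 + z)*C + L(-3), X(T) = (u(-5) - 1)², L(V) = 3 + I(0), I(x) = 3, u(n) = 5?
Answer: -29793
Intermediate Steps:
L(V) = 6 (L(V) = 3 + 3 = 6)
X(T) = 16 (X(T) = (5 - 1)² = 4² = 16)
W(C, z) = 6 + 16*C (W(C, z) = 16*C + 6 = 6 + 16*C)
W(-146, -4) - 27463 = (6 + 16*(-146)) - 27463 = (6 - 2336) - 27463 = -2330 - 27463 = -29793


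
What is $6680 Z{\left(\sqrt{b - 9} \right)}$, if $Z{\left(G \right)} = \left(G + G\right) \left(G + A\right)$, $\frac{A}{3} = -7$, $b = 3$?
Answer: $-80160 - 280560 i \sqrt{6} \approx -80160.0 - 6.8723 \cdot 10^{5} i$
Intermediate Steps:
$A = -21$ ($A = 3 \left(-7\right) = -21$)
$Z{\left(G \right)} = 2 G \left(-21 + G\right)$ ($Z{\left(G \right)} = \left(G + G\right) \left(G - 21\right) = 2 G \left(-21 + G\right)$)
$6680 Z{\left(\sqrt{b - 9} \right)} = 6680 \cdot 2 \sqrt{3 - 9} \left(-21 + \sqrt{3 - 9}\right) = 6680 \cdot 2 \sqrt{-6} \left(-21 + \sqrt{-6}\right) = 6680 \cdot 2 i \sqrt{6} \left(-21 + i \sqrt{6}\right) = 13360 i \sqrt{6} \left(-21 + i \sqrt{6}\right)$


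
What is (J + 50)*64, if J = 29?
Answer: 5056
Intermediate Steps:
(J + 50)*64 = (29 + 50)*64 = 79*64 = 5056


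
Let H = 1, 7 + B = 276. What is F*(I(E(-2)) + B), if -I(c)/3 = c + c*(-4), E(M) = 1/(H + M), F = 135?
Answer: 35100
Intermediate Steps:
B = 269 (B = -7 + 276 = 269)
E(M) = 1/(1 + M)
I(c) = 9*c (I(c) = -3*(c + c*(-4)) = -3*(c - 4*c) = -(-9)*c = 9*c)
F*(I(E(-2)) + B) = 135*(9/(1 - 2) + 269) = 135*(9/(-1) + 269) = 135*(9*(-1) + 269) = 135*(-9 + 269) = 135*260 = 35100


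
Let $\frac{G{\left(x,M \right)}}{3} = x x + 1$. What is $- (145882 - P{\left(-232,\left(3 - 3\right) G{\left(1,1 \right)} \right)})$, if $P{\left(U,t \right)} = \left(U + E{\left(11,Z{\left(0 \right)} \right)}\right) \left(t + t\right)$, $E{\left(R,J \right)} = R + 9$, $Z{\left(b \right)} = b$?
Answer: $-145882$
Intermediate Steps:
$E{\left(R,J \right)} = 9 + R$
$G{\left(x,M \right)} = 3 + 3 x^{2}$ ($G{\left(x,M \right)} = 3 \left(x x + 1\right) = 3 \left(x^{2} + 1\right) = 3 \left(1 + x^{2}\right) = 3 + 3 x^{2}$)
$P{\left(U,t \right)} = 2 t \left(20 + U\right)$ ($P{\left(U,t \right)} = \left(U + \left(9 + 11\right)\right) \left(t + t\right) = \left(U + 20\right) 2 t = \left(20 + U\right) 2 t = 2 t \left(20 + U\right)$)
$- (145882 - P{\left(-232,\left(3 - 3\right) G{\left(1,1 \right)} \right)}) = - (145882 - 2 \left(3 - 3\right) \left(3 + 3 \cdot 1^{2}\right) \left(20 - 232\right)) = - (145882 - 2 \cdot 0 \left(3 + 3 \cdot 1\right) \left(-212\right)) = - (145882 - 2 \cdot 0 \left(3 + 3\right) \left(-212\right)) = - (145882 - 2 \cdot 0 \cdot 6 \left(-212\right)) = - (145882 - 2 \cdot 0 \left(-212\right)) = - (145882 - 0) = - (145882 + 0) = \left(-1\right) 145882 = -145882$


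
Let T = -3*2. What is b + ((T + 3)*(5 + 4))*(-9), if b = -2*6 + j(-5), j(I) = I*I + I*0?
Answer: 256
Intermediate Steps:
j(I) = I**2 (j(I) = I**2 + 0 = I**2)
T = -6
b = 13 (b = -2*6 + (-5)**2 = -12 + 25 = 13)
b + ((T + 3)*(5 + 4))*(-9) = 13 + ((-6 + 3)*(5 + 4))*(-9) = 13 - 3*9*(-9) = 13 - 27*(-9) = 13 + 243 = 256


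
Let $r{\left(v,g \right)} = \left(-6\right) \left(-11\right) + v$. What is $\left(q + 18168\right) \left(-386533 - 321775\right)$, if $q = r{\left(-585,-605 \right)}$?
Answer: $-12500927892$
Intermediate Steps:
$r{\left(v,g \right)} = 66 + v$
$q = -519$ ($q = 66 - 585 = -519$)
$\left(q + 18168\right) \left(-386533 - 321775\right) = \left(-519 + 18168\right) \left(-386533 - 321775\right) = 17649 \left(-386533 - 321775\right) = 17649 \left(-708308\right) = -12500927892$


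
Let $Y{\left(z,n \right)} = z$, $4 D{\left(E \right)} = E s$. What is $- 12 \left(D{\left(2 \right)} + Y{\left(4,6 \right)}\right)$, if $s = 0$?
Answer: $-48$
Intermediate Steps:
$D{\left(E \right)} = 0$ ($D{\left(E \right)} = \frac{E 0}{4} = \frac{1}{4} \cdot 0 = 0$)
$- 12 \left(D{\left(2 \right)} + Y{\left(4,6 \right)}\right) = - 12 \left(0 + 4\right) = \left(-12\right) 4 = -48$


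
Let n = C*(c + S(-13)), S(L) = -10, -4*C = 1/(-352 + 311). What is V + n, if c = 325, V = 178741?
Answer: 29313839/164 ≈ 1.7874e+5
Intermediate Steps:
C = 1/164 (C = -1/(4*(-352 + 311)) = -1/4/(-41) = -1/4*(-1/41) = 1/164 ≈ 0.0060976)
n = 315/164 (n = (325 - 10)/164 = (1/164)*315 = 315/164 ≈ 1.9207)
V + n = 178741 + 315/164 = 29313839/164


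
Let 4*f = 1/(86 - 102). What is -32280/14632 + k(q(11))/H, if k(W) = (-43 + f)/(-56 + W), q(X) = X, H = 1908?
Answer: -22167451163/10050428160 ≈ -2.2056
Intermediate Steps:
f = -1/64 (f = 1/(4*(86 - 102)) = (¼)/(-16) = (¼)*(-1/16) = -1/64 ≈ -0.015625)
k(W) = -2753/(64*(-56 + W)) (k(W) = (-43 - 1/64)/(-56 + W) = -2753/(64*(-56 + W)))
-32280/14632 + k(q(11))/H = -32280/14632 - 2753/(-3584 + 64*11)/1908 = -32280*1/14632 - 2753/(-3584 + 704)*(1/1908) = -4035/1829 - 2753/(-2880)*(1/1908) = -4035/1829 - 2753*(-1/2880)*(1/1908) = -4035/1829 + (2753/2880)*(1/1908) = -4035/1829 + 2753/5495040 = -22167451163/10050428160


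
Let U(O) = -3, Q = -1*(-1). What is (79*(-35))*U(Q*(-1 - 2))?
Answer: 8295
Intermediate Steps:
Q = 1
(79*(-35))*U(Q*(-1 - 2)) = (79*(-35))*(-3) = -2765*(-3) = 8295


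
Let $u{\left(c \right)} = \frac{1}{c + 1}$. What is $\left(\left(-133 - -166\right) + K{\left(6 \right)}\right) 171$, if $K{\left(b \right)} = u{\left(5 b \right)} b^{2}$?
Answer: $\frac{181089}{31} \approx 5841.6$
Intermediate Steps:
$u{\left(c \right)} = \frac{1}{1 + c}$
$K{\left(b \right)} = \frac{b^{2}}{1 + 5 b}$
$\left(\left(-133 - -166\right) + K{\left(6 \right)}\right) 171 = \left(\left(-133 - -166\right) + \frac{6^{2}}{1 + 5 \cdot 6}\right) 171 = \left(\left(-133 + 166\right) + \frac{36}{1 + 30}\right) 171 = \left(33 + \frac{36}{31}\right) 171 = \frac{1059}{31} \cdot 171 = \frac{181089}{31}$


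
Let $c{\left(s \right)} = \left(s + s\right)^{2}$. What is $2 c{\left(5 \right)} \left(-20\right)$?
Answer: $-4000$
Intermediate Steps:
$c{\left(s \right)} = 4 s^{2}$ ($c{\left(s \right)} = \left(2 s\right)^{2} = 4 s^{2}$)
$2 c{\left(5 \right)} \left(-20\right) = 2 \cdot 4 \cdot 5^{2} \left(-20\right) = 2 \cdot 4 \cdot 25 \left(-20\right) = 2 \cdot 100 \left(-20\right) = 200 \left(-20\right) = -4000$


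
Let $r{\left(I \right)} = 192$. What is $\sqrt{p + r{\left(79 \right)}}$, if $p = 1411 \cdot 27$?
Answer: $\sqrt{38289} \approx 195.68$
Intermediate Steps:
$p = 38097$
$\sqrt{p + r{\left(79 \right)}} = \sqrt{38097 + 192} = \sqrt{38289}$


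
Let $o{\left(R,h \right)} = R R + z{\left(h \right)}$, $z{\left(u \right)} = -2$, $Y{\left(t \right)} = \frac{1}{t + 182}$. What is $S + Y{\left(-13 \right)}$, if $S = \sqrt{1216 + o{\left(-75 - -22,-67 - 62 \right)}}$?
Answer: $\frac{1}{169} + 3 \sqrt{447} \approx 63.433$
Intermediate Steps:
$Y{\left(t \right)} = \frac{1}{182 + t}$
$o{\left(R,h \right)} = -2 + R^{2}$ ($o{\left(R,h \right)} = R R - 2 = R^{2} - 2 = -2 + R^{2}$)
$S = 3 \sqrt{447}$ ($S = \sqrt{1216 - \left(2 - \left(-75 - -22\right)^{2}\right)} = \sqrt{1216 - \left(2 - \left(-75 + 22\right)^{2}\right)} = \sqrt{1216 - \left(2 - \left(-53\right)^{2}\right)} = \sqrt{1216 + \left(-2 + 2809\right)} = \sqrt{1216 + 2807} = \sqrt{4023} = 3 \sqrt{447} \approx 63.427$)
$S + Y{\left(-13 \right)} = 3 \sqrt{447} + \frac{1}{182 - 13} = 3 \sqrt{447} + \frac{1}{169} = \frac{1}{169} + 3 \sqrt{447}$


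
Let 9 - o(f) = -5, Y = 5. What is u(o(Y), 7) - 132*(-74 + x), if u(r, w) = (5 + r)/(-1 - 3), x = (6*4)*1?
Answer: 26381/4 ≈ 6595.3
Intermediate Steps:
o(f) = 14 (o(f) = 9 - 1*(-5) = 9 + 5 = 14)
x = 24 (x = 24*1 = 24)
u(r, w) = -5/4 - r/4 (u(r, w) = (5 + r)/(-4) = (5 + r)*(-¼) = -5/4 - r/4)
u(o(Y), 7) - 132*(-74 + x) = (-5/4 - ¼*14) - 132*(-74 + 24) = (-5/4 - 7/2) - 132*(-50) = -19/4 + 6600 = 26381/4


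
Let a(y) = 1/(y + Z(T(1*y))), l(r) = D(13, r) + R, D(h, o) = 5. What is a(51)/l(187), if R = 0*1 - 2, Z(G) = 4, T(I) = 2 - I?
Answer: 1/165 ≈ 0.0060606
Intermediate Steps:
R = -2 (R = 0 - 2 = -2)
l(r) = 3 (l(r) = 5 - 2 = 3)
a(y) = 1/(4 + y) (a(y) = 1/(y + 4) = 1/(4 + y))
a(51)/l(187) = 1/((4 + 51)*3) = (⅓)/55 = (1/55)*(⅓) = 1/165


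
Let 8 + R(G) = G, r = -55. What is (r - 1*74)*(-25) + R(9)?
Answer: 3226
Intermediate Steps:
R(G) = -8 + G
(r - 1*74)*(-25) + R(9) = (-55 - 1*74)*(-25) + (-8 + 9) = (-55 - 74)*(-25) + 1 = -129*(-25) + 1 = 3225 + 1 = 3226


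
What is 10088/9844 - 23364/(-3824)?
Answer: 16785733/2352716 ≈ 7.1346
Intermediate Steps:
10088/9844 - 23364/(-3824) = 10088*(1/9844) - 23364*(-1/3824) = 2522/2461 + 5841/956 = 16785733/2352716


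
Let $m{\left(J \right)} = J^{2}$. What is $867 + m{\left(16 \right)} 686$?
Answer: $176483$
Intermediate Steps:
$867 + m{\left(16 \right)} 686 = 867 + 16^{2} \cdot 686 = 867 + 256 \cdot 686 = 867 + 175616 = 176483$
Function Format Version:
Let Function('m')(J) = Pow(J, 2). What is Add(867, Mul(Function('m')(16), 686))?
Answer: 176483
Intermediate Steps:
Add(867, Mul(Function('m')(16), 686)) = Add(867, Mul(Pow(16, 2), 686)) = Add(867, Mul(256, 686)) = Add(867, 175616) = 176483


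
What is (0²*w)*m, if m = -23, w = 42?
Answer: 0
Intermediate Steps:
(0²*w)*m = (0²*42)*(-23) = (0*42)*(-23) = 0*(-23) = 0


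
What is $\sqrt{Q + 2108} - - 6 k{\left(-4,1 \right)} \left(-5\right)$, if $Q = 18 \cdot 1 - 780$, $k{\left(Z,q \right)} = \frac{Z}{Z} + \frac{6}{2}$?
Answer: $-120 + \sqrt{1346} \approx -83.312$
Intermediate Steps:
$k{\left(Z,q \right)} = 4$ ($k{\left(Z,q \right)} = 1 + 6 \cdot \frac{1}{2} = 1 + 3 = 4$)
$Q = -762$ ($Q = 18 - 780 = -762$)
$\sqrt{Q + 2108} - - 6 k{\left(-4,1 \right)} \left(-5\right) = \sqrt{-762 + 2108} - \left(-6\right) 4 \left(-5\right) = \sqrt{1346} - \left(-24\right) \left(-5\right) = \sqrt{1346} - 120 = -120 + \sqrt{1346}$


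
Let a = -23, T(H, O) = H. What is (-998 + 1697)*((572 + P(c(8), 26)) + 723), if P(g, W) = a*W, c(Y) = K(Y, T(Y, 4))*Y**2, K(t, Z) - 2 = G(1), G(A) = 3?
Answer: 487203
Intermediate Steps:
K(t, Z) = 5 (K(t, Z) = 2 + 3 = 5)
c(Y) = 5*Y**2
P(g, W) = -23*W
(-998 + 1697)*((572 + P(c(8), 26)) + 723) = (-998 + 1697)*((572 - 23*26) + 723) = 699*((572 - 598) + 723) = 699*(-26 + 723) = 699*697 = 487203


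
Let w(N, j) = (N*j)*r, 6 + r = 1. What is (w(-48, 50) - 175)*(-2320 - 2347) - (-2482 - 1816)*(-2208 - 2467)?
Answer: -75280425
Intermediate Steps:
r = -5 (r = -6 + 1 = -5)
w(N, j) = -5*N*j (w(N, j) = (N*j)*(-5) = -5*N*j)
(w(-48, 50) - 175)*(-2320 - 2347) - (-2482 - 1816)*(-2208 - 2467) = (-5*(-48)*50 - 175)*(-2320 - 2347) - (-2482 - 1816)*(-2208 - 2467) = (12000 - 175)*(-4667) - (-4298)*(-4675) = 11825*(-4667) - 1*20093150 = -55187275 - 20093150 = -75280425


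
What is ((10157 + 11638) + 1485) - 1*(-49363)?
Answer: 72643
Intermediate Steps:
((10157 + 11638) + 1485) - 1*(-49363) = (21795 + 1485) + 49363 = 23280 + 49363 = 72643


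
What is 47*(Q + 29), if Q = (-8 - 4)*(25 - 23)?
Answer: 235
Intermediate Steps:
Q = -24 (Q = -12*2 = -24)
47*(Q + 29) = 47*(-24 + 29) = 47*5 = 235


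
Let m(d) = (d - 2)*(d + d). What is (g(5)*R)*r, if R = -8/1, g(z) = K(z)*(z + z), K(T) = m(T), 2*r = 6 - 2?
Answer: -4800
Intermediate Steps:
m(d) = 2*d*(-2 + d) (m(d) = (-2 + d)*(2*d) = 2*d*(-2 + d))
r = 2 (r = (6 - 2)/2 = (1/2)*4 = 2)
K(T) = 2*T*(-2 + T)
g(z) = 4*z**2*(-2 + z) (g(z) = (2*z*(-2 + z))*(z + z) = (2*z*(-2 + z))*(2*z) = 4*z**2*(-2 + z))
R = -8 (R = -8*1 = -8)
(g(5)*R)*r = ((4*5**2*(-2 + 5))*(-8))*2 = ((4*25*3)*(-8))*2 = (300*(-8))*2 = -2400*2 = -4800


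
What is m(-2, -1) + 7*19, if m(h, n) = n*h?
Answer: 135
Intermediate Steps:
m(h, n) = h*n
m(-2, -1) + 7*19 = -2*(-1) + 7*19 = 2 + 133 = 135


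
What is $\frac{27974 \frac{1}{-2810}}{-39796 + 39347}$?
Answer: $\frac{13987}{630845} \approx 0.022172$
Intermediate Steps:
$\frac{27974 \frac{1}{-2810}}{-39796 + 39347} = \frac{27974 \left(- \frac{1}{2810}\right)}{-449} = \left(- \frac{13987}{1405}\right) \left(- \frac{1}{449}\right) = \frac{13987}{630845}$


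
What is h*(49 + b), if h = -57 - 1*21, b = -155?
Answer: 8268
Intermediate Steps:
h = -78 (h = -57 - 21 = -78)
h*(49 + b) = -78*(49 - 155) = -78*(-106) = 8268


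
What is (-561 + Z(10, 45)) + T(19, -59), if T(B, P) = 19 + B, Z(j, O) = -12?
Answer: -535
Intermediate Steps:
(-561 + Z(10, 45)) + T(19, -59) = (-561 - 12) + (19 + 19) = -573 + 38 = -535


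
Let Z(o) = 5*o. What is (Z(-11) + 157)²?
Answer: 10404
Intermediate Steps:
(Z(-11) + 157)² = (5*(-11) + 157)² = (-55 + 157)² = 102² = 10404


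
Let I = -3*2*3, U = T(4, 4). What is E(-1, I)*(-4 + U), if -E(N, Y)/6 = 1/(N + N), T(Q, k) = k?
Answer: 0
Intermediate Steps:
U = 4
I = -18 (I = -6*3 = -18)
E(N, Y) = -3/N (E(N, Y) = -6/(N + N) = -6*1/(2*N) = -3/N)
E(-1, I)*(-4 + U) = (-3/(-1))*(-4 + 4) = -3*(-1)*0 = 3*0 = 0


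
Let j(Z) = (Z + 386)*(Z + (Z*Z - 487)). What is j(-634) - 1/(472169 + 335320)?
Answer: -80270123622121/807489 ≈ -9.9407e+7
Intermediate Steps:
j(Z) = (386 + Z)*(-487 + Z + Z**2) (j(Z) = (386 + Z)*(Z + (Z**2 - 487)) = (386 + Z)*(Z + (-487 + Z**2)) = (386 + Z)*(-487 + Z + Z**2))
j(-634) - 1/(472169 + 335320) = (-187982 + (-634)**3 - 101*(-634) + 387*(-634)**2) - 1/(472169 + 335320) = (-187982 - 254840104 + 64034 + 387*401956) - 1/807489 = (-187982 - 254840104 + 64034 + 155556972) - 1*1/807489 = -99407080 - 1/807489 = -80270123622121/807489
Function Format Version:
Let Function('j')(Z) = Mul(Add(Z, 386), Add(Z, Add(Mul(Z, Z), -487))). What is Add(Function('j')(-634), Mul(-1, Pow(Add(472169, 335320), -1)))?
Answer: Rational(-80270123622121, 807489) ≈ -9.9407e+7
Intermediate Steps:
Function('j')(Z) = Mul(Add(386, Z), Add(-487, Z, Pow(Z, 2))) (Function('j')(Z) = Mul(Add(386, Z), Add(Z, Add(Pow(Z, 2), -487))) = Mul(Add(386, Z), Add(Z, Add(-487, Pow(Z, 2)))) = Mul(Add(386, Z), Add(-487, Z, Pow(Z, 2))))
Add(Function('j')(-634), Mul(-1, Pow(Add(472169, 335320), -1))) = Add(Add(-187982, Pow(-634, 3), Mul(-101, -634), Mul(387, Pow(-634, 2))), Mul(-1, Pow(Add(472169, 335320), -1))) = Add(Add(-187982, -254840104, 64034, Mul(387, 401956)), Mul(-1, Pow(807489, -1))) = Add(Add(-187982, -254840104, 64034, 155556972), Mul(-1, Rational(1, 807489))) = Add(-99407080, Rational(-1, 807489)) = Rational(-80270123622121, 807489)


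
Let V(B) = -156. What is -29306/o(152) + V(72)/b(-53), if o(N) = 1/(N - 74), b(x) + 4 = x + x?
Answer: -125722662/55 ≈ -2.2859e+6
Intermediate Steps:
b(x) = -4 + 2*x (b(x) = -4 + (x + x) = -4 + 2*x)
o(N) = 1/(-74 + N)
-29306/o(152) + V(72)/b(-53) = -29306/(1/(-74 + 152)) - 156/(-4 + 2*(-53)) = -29306/(1/78) - 156/(-4 - 106) = -29306/1/78 - 156/(-110) = -29306*78 - 156*(-1/110) = -2285868 + 78/55 = -125722662/55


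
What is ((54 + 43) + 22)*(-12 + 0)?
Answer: -1428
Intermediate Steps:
((54 + 43) + 22)*(-12 + 0) = (97 + 22)*(-12) = 119*(-12) = -1428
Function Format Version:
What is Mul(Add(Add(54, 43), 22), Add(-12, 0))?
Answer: -1428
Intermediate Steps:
Mul(Add(Add(54, 43), 22), Add(-12, 0)) = Mul(Add(97, 22), -12) = Mul(119, -12) = -1428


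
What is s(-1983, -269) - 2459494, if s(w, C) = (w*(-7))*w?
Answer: -29985517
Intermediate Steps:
s(w, C) = -7*w**2 (s(w, C) = (-7*w)*w = -7*w**2)
s(-1983, -269) - 2459494 = -7*(-1983)**2 - 2459494 = -7*3932289 - 2459494 = -27526023 - 2459494 = -29985517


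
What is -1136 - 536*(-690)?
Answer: 368704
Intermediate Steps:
-1136 - 536*(-690) = -1136 + 369840 = 368704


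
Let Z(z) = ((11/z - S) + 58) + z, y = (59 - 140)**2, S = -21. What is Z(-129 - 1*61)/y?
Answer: -21101/1246590 ≈ -0.016927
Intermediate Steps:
y = 6561 (y = (-81)**2 = 6561)
Z(z) = 79 + z + 11/z (Z(z) = ((11/z - 1*(-21)) + 58) + z = ((11/z + 21) + 58) + z = ((21 + 11/z) + 58) + z = (79 + 11/z) + z = 79 + z + 11/z)
Z(-129 - 1*61)/y = (79 + (-129 - 1*61) + 11/(-129 - 1*61))/6561 = (79 + (-129 - 61) + 11/(-129 - 61))*(1/6561) = (79 - 190 + 11/(-190))*(1/6561) = (79 - 190 + 11*(-1/190))*(1/6561) = (79 - 190 - 11/190)*(1/6561) = -21101/190*1/6561 = -21101/1246590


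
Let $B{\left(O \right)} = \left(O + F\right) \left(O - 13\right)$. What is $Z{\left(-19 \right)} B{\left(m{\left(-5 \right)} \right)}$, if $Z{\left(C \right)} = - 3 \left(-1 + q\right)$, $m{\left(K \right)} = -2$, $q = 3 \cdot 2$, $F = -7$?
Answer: $-2025$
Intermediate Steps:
$q = 6$
$B{\left(O \right)} = \left(-13 + O\right) \left(-7 + O\right)$ ($B{\left(O \right)} = \left(O - 7\right) \left(O - 13\right) = \left(-7 + O\right) \left(-13 + O\right) = \left(-13 + O\right) \left(-7 + O\right)$)
$Z{\left(C \right)} = -15$ ($Z{\left(C \right)} = - 3 \left(-1 + 6\right) = \left(-3\right) 5 = -15$)
$Z{\left(-19 \right)} B{\left(m{\left(-5 \right)} \right)} = - 15 \left(91 + \left(-2\right)^{2} - -40\right) = - 15 \left(91 + 4 + 40\right) = \left(-15\right) 135 = -2025$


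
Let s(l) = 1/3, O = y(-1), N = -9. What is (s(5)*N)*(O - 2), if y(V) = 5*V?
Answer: 21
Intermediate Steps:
O = -5 (O = 5*(-1) = -5)
s(l) = 1/3
(s(5)*N)*(O - 2) = ((1/3)*(-9))*(-5 - 2) = -3*(-7) = 21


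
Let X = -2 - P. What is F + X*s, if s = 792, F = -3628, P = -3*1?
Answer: -2836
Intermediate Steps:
P = -3
X = 1 (X = -2 - 1*(-3) = -2 + 3 = 1)
F + X*s = -3628 + 1*792 = -3628 + 792 = -2836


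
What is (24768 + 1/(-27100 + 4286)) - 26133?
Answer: -31141111/22814 ≈ -1365.0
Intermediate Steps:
(24768 + 1/(-27100 + 4286)) - 26133 = (24768 + 1/(-22814)) - 26133 = (24768 - 1/22814) - 26133 = 565057151/22814 - 26133 = -31141111/22814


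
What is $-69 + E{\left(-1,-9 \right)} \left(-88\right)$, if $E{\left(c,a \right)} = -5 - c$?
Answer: $283$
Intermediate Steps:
$-69 + E{\left(-1,-9 \right)} \left(-88\right) = -69 + \left(-5 - -1\right) \left(-88\right) = -69 + \left(-5 + 1\right) \left(-88\right) = -69 - -352 = -69 + 352 = 283$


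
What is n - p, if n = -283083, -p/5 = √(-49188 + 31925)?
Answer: -283083 + 5*I*√17263 ≈ -2.8308e+5 + 656.94*I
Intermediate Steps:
p = -5*I*√17263 (p = -5*√(-49188 + 31925) = -5*I*√17263 ≈ -656.94*I)
n - p = -283083 - (-5)*I*√17263 = -283083 + 5*I*√17263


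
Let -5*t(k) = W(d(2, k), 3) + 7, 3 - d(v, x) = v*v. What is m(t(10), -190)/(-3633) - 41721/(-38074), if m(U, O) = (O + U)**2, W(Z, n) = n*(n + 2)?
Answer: -10727465397/1152690350 ≈ -9.3065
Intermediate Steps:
d(v, x) = 3 - v**2 (d(v, x) = 3 - v*v = 3 - v**2)
W(Z, n) = n*(2 + n)
t(k) = -22/5 (t(k) = -(3*(2 + 3) + 7)/5 = -(3*5 + 7)/5 = -(15 + 7)/5 = -1/5*22 = -22/5)
m(t(10), -190)/(-3633) - 41721/(-38074) = (-190 - 22/5)**2/(-3633) - 41721/(-38074) = (-972/5)**2*(-1/3633) - 41721*(-1/38074) = (944784/25)*(-1/3633) + 41721/38074 = -314928/30275 + 41721/38074 = -10727465397/1152690350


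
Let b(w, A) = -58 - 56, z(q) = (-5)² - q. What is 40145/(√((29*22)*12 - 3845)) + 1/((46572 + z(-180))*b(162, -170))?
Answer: -1/5332578 + 1085*√3811/103 ≈ 650.30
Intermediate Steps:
z(q) = 25 - q
b(w, A) = -114
40145/(√((29*22)*12 - 3845)) + 1/((46572 + z(-180))*b(162, -170)) = 40145/(√((29*22)*12 - 3845)) + 1/((46572 + (25 - 1*(-180)))*(-114)) = 40145/(√(638*12 - 3845)) - 1/114/(46572 + (25 + 180)) = 40145/(√(7656 - 3845)) - 1/114/(46572 + 205) = 40145/(√3811) - 1/114/46777 = 40145*(√3811/3811) + (1/46777)*(-1/114) = 1085*√3811/103 - 1/5332578 = -1/5332578 + 1085*√3811/103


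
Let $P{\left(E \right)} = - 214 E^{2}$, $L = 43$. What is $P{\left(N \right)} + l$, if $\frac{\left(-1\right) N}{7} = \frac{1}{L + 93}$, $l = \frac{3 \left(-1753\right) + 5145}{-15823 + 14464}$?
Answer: $- \frac{2023655}{4189344} \approx -0.48305$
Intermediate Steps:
$l = \frac{38}{453}$ ($l = \frac{-5259 + 5145}{-1359} = \left(-114\right) \left(- \frac{1}{1359}\right) = \frac{38}{453} \approx 0.083885$)
$N = - \frac{7}{136}$ ($N = - \frac{7}{43 + 93} = - \frac{7}{136} \approx -0.051471$)
$P{\left(N \right)} + l = - 214 \left(- \frac{7}{136}\right)^{2} + \frac{38}{453} = \left(-214\right) \frac{49}{18496} + \frac{38}{453} = - \frac{5243}{9248} + \frac{38}{453} = - \frac{2023655}{4189344}$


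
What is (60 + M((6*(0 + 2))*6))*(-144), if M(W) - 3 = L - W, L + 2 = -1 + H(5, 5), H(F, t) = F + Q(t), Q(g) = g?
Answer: 288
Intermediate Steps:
H(F, t) = F + t
L = 7 (L = -2 + (-1 + (5 + 5)) = -2 + (-1 + 10) = -2 + 9 = 7)
M(W) = 10 - W (M(W) = 3 + (7 - W) = 10 - W)
(60 + M((6*(0 + 2))*6))*(-144) = (60 + (10 - 6*(0 + 2)*6))*(-144) = (60 + (10 - 6*2*6))*(-144) = (60 + (10 - 12*6))*(-144) = (60 + (10 - 1*72))*(-144) = (60 + (10 - 72))*(-144) = (60 - 62)*(-144) = -2*(-144) = 288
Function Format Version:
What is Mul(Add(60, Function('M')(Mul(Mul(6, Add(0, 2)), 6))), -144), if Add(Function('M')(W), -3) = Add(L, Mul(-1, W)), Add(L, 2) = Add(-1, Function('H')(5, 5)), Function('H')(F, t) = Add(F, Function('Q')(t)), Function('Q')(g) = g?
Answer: 288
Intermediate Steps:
Function('H')(F, t) = Add(F, t)
L = 7 (L = Add(-2, Add(-1, Add(5, 5))) = Add(-2, Add(-1, 10)) = Add(-2, 9) = 7)
Function('M')(W) = Add(10, Mul(-1, W)) (Function('M')(W) = Add(3, Add(7, Mul(-1, W))) = Add(10, Mul(-1, W)))
Mul(Add(60, Function('M')(Mul(Mul(6, Add(0, 2)), 6))), -144) = Mul(Add(60, Add(10, Mul(-1, Mul(Mul(6, Add(0, 2)), 6)))), -144) = Mul(Add(60, Add(10, Mul(-1, Mul(Mul(6, 2), 6)))), -144) = Mul(Add(60, Add(10, Mul(-1, Mul(12, 6)))), -144) = Mul(Add(60, Add(10, Mul(-1, 72))), -144) = Mul(Add(60, Add(10, -72)), -144) = Mul(Add(60, -62), -144) = Mul(-2, -144) = 288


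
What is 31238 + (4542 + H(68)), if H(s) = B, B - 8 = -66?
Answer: 35722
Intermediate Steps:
B = -58 (B = 8 - 66 = -58)
H(s) = -58
31238 + (4542 + H(68)) = 31238 + (4542 - 58) = 31238 + 4484 = 35722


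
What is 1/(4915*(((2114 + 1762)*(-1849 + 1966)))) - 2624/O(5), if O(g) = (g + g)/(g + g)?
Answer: -5848668184319/2228913180 ≈ -2624.0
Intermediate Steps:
O(g) = 1 (O(g) = (2*g)/((2*g)) = (2*g)*(1/(2*g)) = 1)
1/(4915*(((2114 + 1762)*(-1849 + 1966)))) - 2624/O(5) = 1/(4915*(((2114 + 1762)*(-1849 + 1966)))) - 2624/1 = 1/(4915*((3876*117))) - 2624*1 = (1/4915)/453492 - 2624 = (1/4915)*(1/453492) - 2624 = 1/2228913180 - 2624 = -5848668184319/2228913180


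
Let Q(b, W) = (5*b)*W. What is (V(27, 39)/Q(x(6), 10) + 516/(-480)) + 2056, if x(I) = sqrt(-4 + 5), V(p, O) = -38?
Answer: 410833/200 ≈ 2054.2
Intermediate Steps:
x(I) = 1 (x(I) = sqrt(1) = 1)
Q(b, W) = 5*W*b
(V(27, 39)/Q(x(6), 10) + 516/(-480)) + 2056 = (-38/(5*10*1) + 516/(-480)) + 2056 = (-38/50 + 516*(-1/480)) + 2056 = (-38*1/50 - 43/40) + 2056 = (-19/25 - 43/40) + 2056 = -367/200 + 2056 = 410833/200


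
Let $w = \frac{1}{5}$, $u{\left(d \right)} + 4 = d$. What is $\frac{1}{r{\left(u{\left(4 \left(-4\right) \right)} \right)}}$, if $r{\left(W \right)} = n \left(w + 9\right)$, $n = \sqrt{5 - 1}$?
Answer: $\frac{5}{92} \approx 0.054348$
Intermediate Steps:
$u{\left(d \right)} = -4 + d$
$n = 2$ ($n = \sqrt{4} = 2$)
$w = \frac{1}{5} \approx 0.2$
$r{\left(W \right)} = \frac{92}{5}$ ($r{\left(W \right)} = 2 \left(\frac{1}{5} + 9\right) = 2 \cdot \frac{46}{5} = \frac{92}{5}$)
$\frac{1}{r{\left(u{\left(4 \left(-4\right) \right)} \right)}} = \frac{1}{\frac{92}{5}} = \frac{5}{92}$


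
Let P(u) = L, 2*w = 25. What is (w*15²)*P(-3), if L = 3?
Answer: 16875/2 ≈ 8437.5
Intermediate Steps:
w = 25/2 (w = (½)*25 = 25/2 ≈ 12.500)
P(u) = 3
(w*15²)*P(-3) = ((25/2)*15²)*3 = ((25/2)*225)*3 = (5625/2)*3 = 16875/2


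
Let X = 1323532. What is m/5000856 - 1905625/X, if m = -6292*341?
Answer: -31554819937/16884675876 ≈ -1.8688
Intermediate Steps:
m = -2145572
m/5000856 - 1905625/X = -2145572/5000856 - 1905625/1323532 = -2145572*1/5000856 - 1905625*1/1323532 = -536393/1250214 - 1905625/1323532 = -31554819937/16884675876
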